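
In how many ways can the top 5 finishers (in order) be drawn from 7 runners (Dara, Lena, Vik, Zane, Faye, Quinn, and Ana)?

2520

This is an ordered selection of 5 from 7: P(7,5).
That gives 7 × 6 × 5 × 4 × 3 = 2520.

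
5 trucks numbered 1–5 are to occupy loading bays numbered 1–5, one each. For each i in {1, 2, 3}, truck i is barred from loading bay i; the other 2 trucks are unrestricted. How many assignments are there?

64

Let Aᵢ (for i ∈ {1, 2, 3}) be the placements that put truck i in its forbidden loading bay. Any j of these fix j positions, leaving (5−j)! ways to fill the rest, and there are C(3,j) ways to pick which j.
By inclusion–exclusion, the number of valid placements is Σ_{j=0}^{3} (−1)^j C(3,j)·(5−j)!.
Computing: 120 − 72 + 18 − 2 = 64.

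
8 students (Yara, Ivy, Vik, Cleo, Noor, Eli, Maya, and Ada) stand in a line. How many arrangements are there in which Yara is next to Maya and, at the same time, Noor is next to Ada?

Treat {Yara,Maya} as one block (2 orders) and {Noor,Ada} as another (2 orders).
That leaves 6 units to arrange: 2 × 2 × 6! = 4 × 720 = 2880.

2880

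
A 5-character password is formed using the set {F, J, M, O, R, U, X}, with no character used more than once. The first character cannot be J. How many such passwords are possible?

The first character has 7−1 = 6 choices (anything except J).
The remaining 4 characters are filled from the other 6 symbols without repetition: 6 × 5 × 4 × 3 = 360.
Total: 6 × 360 = 2160.

2160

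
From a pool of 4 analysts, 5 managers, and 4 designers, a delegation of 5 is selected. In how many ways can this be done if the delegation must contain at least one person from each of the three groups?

Unrestricted: C(13,5) = 1287 ways to pick any 5 of the 13.
Selections missing a whole group: no analysts → C(9,5) = 126; no managers → C(8,5) = 56; no designers → C(9,5) = 126.
Add back selections omitting two groups (i.e. drawn from a single group): C(4,5) + C(5,5) + C(4,5) = 1.
By inclusion–exclusion: 1287 − 308 + 1 = 980.

980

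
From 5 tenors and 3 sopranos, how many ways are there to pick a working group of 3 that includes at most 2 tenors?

46

Split by how many tenors are chosen (0 through 2).
Sum: C(5,0)·C(3,3) + C(5,1)·C(3,2) + C(5,2)·C(3,1) = 1 + 15 + 30 = 46.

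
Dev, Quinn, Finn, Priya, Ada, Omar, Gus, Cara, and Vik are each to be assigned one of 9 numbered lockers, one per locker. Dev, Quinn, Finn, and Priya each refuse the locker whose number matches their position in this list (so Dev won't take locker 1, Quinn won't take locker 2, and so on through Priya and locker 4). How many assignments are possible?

Let Aᵢ (for 1 ≤ i ≤ 4) be the placements that put person i in their forbidden locker. Any j of these fix j positions, leaving (9−j)! ways to fill the rest, and there are C(4,j) ways to pick which j.
By inclusion–exclusion, the number of valid placements is Σ_{j=0}^{4} (−1)^j C(4,j)·(9−j)!.
Computing: 362880 − 161280 + 30240 − 2880 + 120 = 229080.

229080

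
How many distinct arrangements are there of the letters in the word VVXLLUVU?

1680

Letter multiplicities in VVXLLUVU: L×2, U×2, V×3, X×1.
Dividing 8! = 40320 by 3!·2!·2! = 24 for the repeated letters gives 1680.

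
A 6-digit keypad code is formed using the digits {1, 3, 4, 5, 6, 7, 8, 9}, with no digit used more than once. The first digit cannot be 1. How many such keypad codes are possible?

17640

The first digit has 8−1 = 7 choices (anything except 1).
The remaining 5 digits are filled from the other 7 symbols without repetition: 7 × 6 × 5 × 4 × 3 = 2520.
Total: 7 × 2520 = 17640.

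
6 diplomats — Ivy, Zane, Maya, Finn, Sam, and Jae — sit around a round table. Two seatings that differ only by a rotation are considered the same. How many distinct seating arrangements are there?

Fix one person's seat to break rotational symmetry; the remaining 5 people can be arranged in (5)! = 120 ways.

120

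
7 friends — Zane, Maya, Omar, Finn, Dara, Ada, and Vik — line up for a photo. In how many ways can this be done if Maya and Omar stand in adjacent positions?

Place the 5 others and the Maya-Omar pair as 6 objects in a line; the pair has 2 internal arrangements.
So the count is 2·(6)! = 1440.

1440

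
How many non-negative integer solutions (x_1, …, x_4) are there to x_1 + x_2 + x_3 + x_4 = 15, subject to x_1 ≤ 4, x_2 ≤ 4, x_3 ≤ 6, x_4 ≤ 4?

Without the upper bounds there are C(18,3) = 816 ways to split 15 among 4 variables.
Subtract solutions that violate a single cap (substitute x_i' = x_i − (cap_i+1)): x_1 ≥ 5 gives C(13,3) = 286; x_2 ≥ 5 gives C(13,3) = 286; x_3 ≥ 7 gives C(11,3) = 165; x_4 ≥ 5 gives C(13,3) = 286. Together 1023.
Add back pairs where two caps are both exceeded: 56 + 20 + 56 + 20 + 56 + 20 = 228.
Subtract triples: 0 + 1 + 0 + 0 = 1.
By inclusion–exclusion the count is 816 − 1023 + 228 − 1 = 20.

20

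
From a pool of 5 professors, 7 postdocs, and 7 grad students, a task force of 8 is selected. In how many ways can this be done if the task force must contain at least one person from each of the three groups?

Unrestricted: C(19,8) = 75582 ways to pick any 8 of the 19.
Subtract selections that omit an entire group: no professors → C(14,8) = 3003; no postdocs → C(12,8) = 495; no grad students → C(12,8) = 495.
Add back selections omitting two groups (i.e. drawn from a single group): C(5,8) + C(7,8) + C(7,8) = 0.
By inclusion–exclusion: 75582 − 3993 + 0 = 71589.

71589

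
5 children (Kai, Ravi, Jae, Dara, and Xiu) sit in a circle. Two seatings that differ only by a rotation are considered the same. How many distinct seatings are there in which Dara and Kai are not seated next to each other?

12

All circular seatings of 5 people number (4)! = 24.
Those with Dara next to Kai: fuse the pair into one unit and seat 4 units around a circle — 2·(3)! = 12.
Subtracting, 24 − 12 = 12.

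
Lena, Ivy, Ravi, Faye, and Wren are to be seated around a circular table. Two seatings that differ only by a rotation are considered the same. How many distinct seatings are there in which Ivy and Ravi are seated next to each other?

Treat {Ivy, Ravi} as one unit (2 internal orders) and seat the resulting 4 units around the table: (3)! circular arrangements.
So 2 × (3)! = 2 × 6 = 12.

12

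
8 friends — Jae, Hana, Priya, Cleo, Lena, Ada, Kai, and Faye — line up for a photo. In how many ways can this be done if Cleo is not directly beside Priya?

30240

Of the 8! = 40320 arrangements, those with Cleo and Priya adjacent number 2 × 7! = 10080 (treat the pair as a block with 2 internal orders).
So 40320 − 10080 = 30240 arrangements keep them apart.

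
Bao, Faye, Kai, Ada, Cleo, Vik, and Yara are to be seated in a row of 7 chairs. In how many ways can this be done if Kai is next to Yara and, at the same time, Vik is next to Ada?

480

Treat {Kai,Yara} as one block (2 orders) and {Vik,Ada} as another (2 orders).
That leaves 5 units to arrange: 2 × 2 × 5! = 4 × 120 = 480.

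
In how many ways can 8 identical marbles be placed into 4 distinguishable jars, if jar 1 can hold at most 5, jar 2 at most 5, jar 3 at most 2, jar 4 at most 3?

58

Ignoring the caps, the number of non-negative solutions to x_1+…+x_4 = 8 is C(11,3) = 165.
Subtract solutions that violate a single cap (substitute x_i' = x_i − (cap_i+1)): x_1 ≥ 6 gives C(5,3) = 10; x_2 ≥ 6 gives C(5,3) = 10; x_3 ≥ 3 gives C(8,3) = 56; x_4 ≥ 4 gives C(7,3) = 35. Together 111.
Add back pairs where two caps are both exceeded: 0 + 0 + 0 + 0 + 0 + 4 = 4.
By inclusion–exclusion the count is 165 − 111 + 4 = 58.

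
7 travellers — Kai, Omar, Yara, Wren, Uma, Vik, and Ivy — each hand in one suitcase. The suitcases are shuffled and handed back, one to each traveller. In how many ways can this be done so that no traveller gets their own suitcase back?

This is the derangement count D_7: permutations of 7 items with no fixed point.
By inclusion–exclusion this is Σ_{j=0}^{7} (−1)^j C(7,j)·(7−j)!.
Computing: 5040 − 5040 + 2520 − 840 + 210 − 42 + 7 − 1 = 1854.

1854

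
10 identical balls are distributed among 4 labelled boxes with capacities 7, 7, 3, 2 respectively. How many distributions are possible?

82

Ignoring the caps, the number of non-negative solutions to x_1+…+x_4 = 10 is C(13,3) = 286.
Subtract solutions that violate a single cap (substitute x_i' = x_i − (cap_i+1)): x_1 ≥ 8 gives C(5,3) = 10; x_2 ≥ 8 gives C(5,3) = 10; x_3 ≥ 4 gives C(9,3) = 84; x_4 ≥ 3 gives C(10,3) = 120. Together 224.
Add back pairs where two caps are both exceeded: 0 + 0 + 0 + 0 + 0 + 20 = 20.
By inclusion–exclusion the count is 286 − 224 + 20 = 82.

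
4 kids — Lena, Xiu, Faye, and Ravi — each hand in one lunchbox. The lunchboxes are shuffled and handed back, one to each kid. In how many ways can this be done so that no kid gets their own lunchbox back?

9

This is the derangement count D_4: permutations of 4 items with no fixed point.
By inclusion–exclusion this is Σ_{j=0}^{4} (−1)^j C(4,j)·(4−j)!.
Computing: 24 − 24 + 12 − 4 + 1 = 9.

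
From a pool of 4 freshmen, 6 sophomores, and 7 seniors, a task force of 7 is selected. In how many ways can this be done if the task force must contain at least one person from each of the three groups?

17283

With no constraint there are C(17,7) = 19448 possible selections.
Selections missing a whole group: no freshmen → C(13,7) = 1716; no sophomores → C(11,7) = 330; no seniors → C(10,7) = 120.
Add back selections omitting two groups (i.e. drawn from a single group): C(4,7) + C(6,7) + C(7,7) = 1.
By inclusion–exclusion: 19448 − 2166 + 1 = 17283.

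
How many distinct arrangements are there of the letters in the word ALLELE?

60

Letter multiplicities in ALLELE: A×1, E×2, L×3.
The number of distinct arrangements is 6!/(3!·2!) = 720/12 = 60.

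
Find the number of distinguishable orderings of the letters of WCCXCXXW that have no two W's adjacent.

420

There are 8!/(3!·3!·2!) = 560 arrangements of WCCXCXXW in total.
If the two W's are adjacent, glue them into one block, leaving 7 items to arrange: (7)!/(3!·3!) = 140 ways.
Hence 560 − 140 = 420.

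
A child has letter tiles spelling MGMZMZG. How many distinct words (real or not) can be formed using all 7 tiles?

210

Letter multiplicities in MGMZMZG: G×2, M×3, Z×2.
Dividing 7! = 5040 by 3!·2!·2! = 24 for the repeated letters gives 210.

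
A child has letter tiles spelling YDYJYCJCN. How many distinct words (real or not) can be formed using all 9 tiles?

Letter multiplicities in YDYJYCJCN: C×2, D×1, J×2, N×1, Y×3.
Dividing 9! = 362880 by 3!·2!·2! = 24 for the repeated letters gives 15120.

15120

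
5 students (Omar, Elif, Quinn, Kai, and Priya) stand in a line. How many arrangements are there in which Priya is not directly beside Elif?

72

Of the 5! = 120 arrangements, those with Priya and Elif adjacent number 2 × 4! = 48 (treat the pair as a block with 2 internal orders).
Complementary counting: 120 − 48 = 72.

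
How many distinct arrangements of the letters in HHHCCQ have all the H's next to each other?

12

Treat the 3 copies of H as a single block. The multiset to arrange is then {HHH, C, C, Q}, 4 items in all.
That gives (4)!/(2!) = 12 arrangements.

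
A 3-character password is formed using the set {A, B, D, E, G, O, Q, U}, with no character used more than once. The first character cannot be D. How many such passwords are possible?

The first character has 8−1 = 7 choices (anything except D).
The remaining 2 characters are filled from the other 7 symbols without repetition: 7 × 6 = 42.
Total: 7 × 42 = 294.

294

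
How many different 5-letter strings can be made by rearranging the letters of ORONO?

Letter multiplicities in ORONO: N×1, O×3, R×1.
So there are 5! / (3!) = 20 distinguishable arrangements.

20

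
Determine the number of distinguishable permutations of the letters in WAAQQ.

WAAQQ has 5 letters with A appearing twice and Q appearing twice.
So there are 5! / (2!·2!) = 30 distinguishable arrangements.

30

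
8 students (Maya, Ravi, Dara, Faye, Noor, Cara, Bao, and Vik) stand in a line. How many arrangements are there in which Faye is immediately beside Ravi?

10080

Place the 6 others and the Faye-Ravi pair as 7 objects in a line; the pair has 2 internal arrangements.
So the count is 2·(7)! = 10080.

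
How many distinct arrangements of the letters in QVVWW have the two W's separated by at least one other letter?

18

There are 5!/(2!·2!) = 30 arrangements of QVVWW in total.
Arrangements with the W's together: treat WW as one letter, giving (4)!/(2!) = 12.
Subtracting, 30 − 12 = 18 arrangements keep the W's apart.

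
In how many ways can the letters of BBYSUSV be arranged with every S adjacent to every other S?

360

Treat the 2 copies of S as a single block. The multiset to arrange is then {SS, B, B, U, V, Y}, 6 items in all.
That gives (6)!/(2!) = 360 arrangements.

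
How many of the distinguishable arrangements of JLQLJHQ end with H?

90

Fix H in the last position and arrange the remaining 6 letters.
Those 6 letters have J appearing twice, L appearing twice, and Q appearing twice, giving (6)!/(2!·2!·2!) = 90.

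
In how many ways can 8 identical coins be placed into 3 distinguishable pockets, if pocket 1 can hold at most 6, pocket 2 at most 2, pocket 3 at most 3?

9

By stars and bars, unrestricted non-negative solutions to x_1+…+x_3 = 8 number C(8+2,2) = 45.
Subtract solutions that violate a single cap (substitute x_i' = x_i − (cap_i+1)): x_1 ≥ 7 gives C(3,2) = 3; x_2 ≥ 3 gives C(7,2) = 21; x_3 ≥ 4 gives C(6,2) = 15. Together 39.
Add back pairs where two caps are both exceeded: 0 + 0 + 3 = 3.
By inclusion–exclusion the count is 45 − 39 + 3 = 9.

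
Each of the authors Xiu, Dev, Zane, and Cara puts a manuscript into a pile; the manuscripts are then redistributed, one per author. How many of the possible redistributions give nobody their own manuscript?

9

This is the derangement count D_4: permutations of 4 items with no fixed point.
By inclusion–exclusion this is Σ_{j=0}^{4} (−1)^j C(4,j)·(4−j)!.
Computing: 24 − 24 + 12 − 4 + 1 = 9.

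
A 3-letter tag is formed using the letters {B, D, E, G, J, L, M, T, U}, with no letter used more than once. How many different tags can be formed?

504

Choose and order 3 of the 9 symbols: the first letter has 9 options, the next 8, then 7.
9 × 8 × 7 = 504.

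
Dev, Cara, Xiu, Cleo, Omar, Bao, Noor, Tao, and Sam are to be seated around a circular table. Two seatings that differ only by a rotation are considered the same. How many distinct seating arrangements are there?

40320

Seat Dev anywhere (absorbing the rotational symmetry), then permute the other 8: (8)! = 40320.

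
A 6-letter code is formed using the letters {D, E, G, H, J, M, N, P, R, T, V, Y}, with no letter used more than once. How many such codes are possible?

This is a permutation of 6 out of 12: P(12,6) = 12!/6!.
That product is 12 × 11 × 10 × 9 × 8 × 7 = 665280.

665280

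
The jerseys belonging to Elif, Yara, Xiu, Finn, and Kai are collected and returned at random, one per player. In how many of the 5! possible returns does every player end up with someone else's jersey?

44

This is the derangement count D_5: permutations of 5 items with no fixed point.
By inclusion–exclusion this is Σ_{j=0}^{5} (−1)^j C(5,j)·(5−j)!.
Computing: 120 − 120 + 60 − 20 + 5 − 1 = 44.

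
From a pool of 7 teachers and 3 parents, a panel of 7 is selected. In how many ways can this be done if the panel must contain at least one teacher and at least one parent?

Unrestricted: C(10,7) = 120 ways to pick any 7 of the 10.
Selections missing a whole group: no teachers → C(3,7) = 0; no parents → C(7,7) = 1.
Both groups omitted at once is impossible, so 120 − 1 = 119.

119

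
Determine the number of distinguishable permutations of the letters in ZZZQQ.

ZZZQQ has 5 letters with Q appearing twice and Z appearing 3 times.
The number of distinct arrangements is 5!/(3!·2!) = 120/12 = 10.

10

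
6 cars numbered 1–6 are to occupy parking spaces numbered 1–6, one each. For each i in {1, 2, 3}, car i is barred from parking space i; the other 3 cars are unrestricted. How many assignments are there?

Let Aᵢ (for i ∈ {1, 2, 3}) be the placements that put car i in its forbidden parking space. Any j of these fix j positions, leaving (6−j)! ways to fill the rest, and there are C(3,j) ways to pick which j.
By inclusion–exclusion, the number of valid placements is Σ_{j=0}^{3} (−1)^j C(3,j)·(6−j)!.
Computing: 720 − 360 + 72 − 6 = 426.

426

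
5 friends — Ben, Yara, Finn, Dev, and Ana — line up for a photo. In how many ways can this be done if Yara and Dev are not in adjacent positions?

72

Of the 5! = 120 arrangements, those with Yara and Dev adjacent number 2 × 4! = 48 (treat the pair as a block with 2 internal orders).
Complementary counting: 120 − 48 = 72.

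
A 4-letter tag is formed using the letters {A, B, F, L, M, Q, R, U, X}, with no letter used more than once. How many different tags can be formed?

3024

Choose and order 4 of the 9 symbols: the first letter has 9 options, the next 8, then 7, 6.
That product is 9 × 8 × 7 × 6 = 3024.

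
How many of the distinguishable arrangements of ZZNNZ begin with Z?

With the first slot taken by Z, it remains to arrange the other 4 letters (ZNNZ).
Those 4 letters have N appearing twice and Z appearing twice, giving (4)!/(2!·2!) = 6.

6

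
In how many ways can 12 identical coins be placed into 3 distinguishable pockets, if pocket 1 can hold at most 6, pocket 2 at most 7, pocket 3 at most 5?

Ignoring the caps, the number of non-negative solutions to x_1+…+x_3 = 12 is C(14,2) = 91.
Subtract solutions that violate a single cap (substitute x_i' = x_i − (cap_i+1)): x_1 ≥ 7 gives C(7,2) = 21; x_2 ≥ 8 gives C(6,2) = 15; x_3 ≥ 6 gives C(8,2) = 28. Together 64.
No two caps can be exceeded simultaneously, so the pair terms are all 0.
By inclusion–exclusion the count is 91 − 64 + 0 = 27.

27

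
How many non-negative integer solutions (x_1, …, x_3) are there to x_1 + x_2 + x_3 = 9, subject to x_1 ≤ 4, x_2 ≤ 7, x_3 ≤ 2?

12

By stars and bars, unrestricted non-negative solutions to x_1+…+x_3 = 9 number C(9+2,2) = 55.
Subtract solutions that violate a single cap (substitute x_i' = x_i − (cap_i+1)): x_1 ≥ 5 gives C(6,2) = 15; x_2 ≥ 8 gives C(3,2) = 3; x_3 ≥ 3 gives C(8,2) = 28. Together 46.
Add back pairs where two caps are both exceeded: 0 + 3 + 0 = 3.
By inclusion–exclusion the count is 55 − 46 + 3 = 12.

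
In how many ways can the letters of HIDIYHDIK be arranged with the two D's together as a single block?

Treat the 2 copies of D as a single block. The multiset to arrange is then {DD, H, H, I, I, I, K, Y}, 8 items in all.
That gives (8)!/(3!·2!) = 3360 arrangements.

3360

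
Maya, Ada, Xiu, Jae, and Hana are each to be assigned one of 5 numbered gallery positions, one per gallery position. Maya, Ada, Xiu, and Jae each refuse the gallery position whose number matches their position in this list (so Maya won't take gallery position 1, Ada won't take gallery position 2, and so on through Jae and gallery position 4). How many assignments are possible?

53

Let Aᵢ (for 1 ≤ i ≤ 4) be the placements that put person i in their forbidden gallery position. Any j of these fix j positions, leaving (5−j)! ways to fill the rest, and there are C(4,j) ways to pick which j.
By inclusion–exclusion, the number of valid placements is Σ_{j=0}^{4} (−1)^j C(4,j)·(5−j)!.
Computing: 120 − 96 + 36 − 8 + 1 = 53.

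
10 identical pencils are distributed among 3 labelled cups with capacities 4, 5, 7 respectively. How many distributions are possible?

Without the upper bounds there are C(12,2) = 66 ways to split 10 among 3 cups.
Subtract solutions that violate a single cap (substitute x_i' = x_i − (cap_i+1)): x_1 ≥ 5 gives C(7,2) = 21; x_2 ≥ 6 gives C(6,2) = 15; x_3 ≥ 8 gives C(4,2) = 6. Together 42.
No two caps can be exceeded simultaneously, so the pair terms are all 0.
By inclusion–exclusion the count is 66 − 42 + 0 = 24.

24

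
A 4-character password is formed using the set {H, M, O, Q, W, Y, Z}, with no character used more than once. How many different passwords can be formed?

With no repetition, fill the 4 characters in order: 7 choices, then 6, down to 4.
7 × 6 × 5 × 4 = 840.

840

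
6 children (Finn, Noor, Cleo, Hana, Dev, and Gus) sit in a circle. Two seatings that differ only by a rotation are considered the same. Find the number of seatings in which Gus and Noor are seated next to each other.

Glue Gus and Noor into a block (2 internal orders). Seating 5 units around a circle gives (4)! arrangements.
So 2 × (4)! = 2 × 24 = 48.

48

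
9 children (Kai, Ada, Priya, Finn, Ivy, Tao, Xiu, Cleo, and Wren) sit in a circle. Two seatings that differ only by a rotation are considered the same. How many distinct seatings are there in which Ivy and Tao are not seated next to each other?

All circular seatings of 9 people number (8)! = 40320.
Those with Ivy next to Tao: fuse the pair into one unit and seat 8 units around a circle — 2·(7)! = 10080.
Subtracting, 40320 − 10080 = 30240.

30240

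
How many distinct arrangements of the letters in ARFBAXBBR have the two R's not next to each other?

11760

Total arrangements of ARFBAXBBR: 9!/(3!·2!·2!) = 15120.
Arrangements with the R's together: treat RR as one letter, giving (8)!/(3!·2!) = 3360.
Subtracting, 15120 − 3360 = 11760 arrangements keep the R's apart.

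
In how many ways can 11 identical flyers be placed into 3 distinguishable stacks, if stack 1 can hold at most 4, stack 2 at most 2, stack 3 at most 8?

9

By stars and bars, unrestricted non-negative solutions to x_1+…+x_3 = 11 number C(11+2,2) = 78.
Subtract solutions that violate a single cap (substitute x_i' = x_i − (cap_i+1)): x_1 ≥ 5 gives C(8,2) = 28; x_2 ≥ 3 gives C(10,2) = 45; x_3 ≥ 9 gives C(4,2) = 6. Together 79.
Add back pairs where two caps are both exceeded: 10 + 0 + 0 = 10.
By inclusion–exclusion the count is 78 − 79 + 10 = 9.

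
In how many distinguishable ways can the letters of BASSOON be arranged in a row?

1260

Letter multiplicities in BASSOON: A×1, B×1, N×1, O×2, S×2.
Dividing 7! = 5040 by 2!·2! = 4 for the repeated letters gives 1260.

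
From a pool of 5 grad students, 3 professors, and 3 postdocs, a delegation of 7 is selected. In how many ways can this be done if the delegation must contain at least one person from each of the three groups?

314

With no constraint there are C(11,7) = 330 possible selections.
Subtract selections that omit an entire group: no grad students → C(6,7) = 0; no professors → C(8,7) = 8; no postdocs → C(8,7) = 8.
Add back selections omitting two groups (i.e. drawn from a single group): C(5,7) + C(3,7) + C(3,7) = 0.
By inclusion–exclusion: 330 − 16 + 0 = 314.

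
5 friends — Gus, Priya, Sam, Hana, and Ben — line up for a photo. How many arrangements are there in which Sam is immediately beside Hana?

Glue Sam and Hana into one block (2 internal orders), leaving 4 units to arrange in a row.
That gives 2 × 4! = 2 × 24 = 48.

48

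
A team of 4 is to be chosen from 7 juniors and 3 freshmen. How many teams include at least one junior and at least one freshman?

Unrestricted: C(10,4) = 210 ways to pick any 4 of the 10.
Subtract selections that omit an entire group: no juniors → C(3,4) = 0; no freshmen → C(7,4) = 35.
Both groups omitted at once is impossible, so 210 − 35 = 175.

175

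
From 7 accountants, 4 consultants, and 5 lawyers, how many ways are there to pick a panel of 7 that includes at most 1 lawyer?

Split by how many lawyers are chosen (0 through 1).
Sum: C(5,0)·C(11,7) + C(5,1)·C(11,6) = 330 + 2310 = 2640.

2640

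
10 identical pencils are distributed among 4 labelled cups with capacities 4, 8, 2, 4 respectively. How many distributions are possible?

71

Without the upper bounds there are C(13,3) = 286 ways to split 10 among 4 cups.
Subtract solutions that violate a single cap (substitute x_i' = x_i − (cap_i+1)): x_1 ≥ 5 gives C(8,3) = 56; x_2 ≥ 9 gives C(4,3) = 4; x_3 ≥ 3 gives C(10,3) = 120; x_4 ≥ 5 gives C(8,3) = 56. Together 236.
Add back pairs where two caps are both exceeded: 0 + 10 + 1 + 0 + 0 + 10 = 21.
By inclusion–exclusion the count is 286 − 236 + 21 = 71.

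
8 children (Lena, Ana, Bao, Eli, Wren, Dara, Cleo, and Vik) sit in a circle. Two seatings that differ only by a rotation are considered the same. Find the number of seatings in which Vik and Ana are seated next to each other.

1440

Treat {Vik, Ana} as one unit (2 internal orders) and seat the resulting 7 units around the table: (6)! circular arrangements.
So 2 × (6)! = 2 × 720 = 1440.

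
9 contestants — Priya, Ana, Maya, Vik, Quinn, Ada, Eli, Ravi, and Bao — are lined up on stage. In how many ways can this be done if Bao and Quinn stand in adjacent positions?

Glue Bao and Quinn into one block (2 internal orders), leaving 8 units to arrange in a row.
So the count is 2·(8)! = 80640.

80640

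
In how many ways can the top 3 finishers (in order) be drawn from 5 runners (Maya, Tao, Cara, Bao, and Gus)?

60

This is an ordered selection of 3 from 5: P(5,3).
That gives 5 × 4 × 3 = 60.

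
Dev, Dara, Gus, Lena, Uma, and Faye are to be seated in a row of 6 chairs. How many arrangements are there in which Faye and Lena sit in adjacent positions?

240

Treat {Faye, Lena} as a single unit. There are 5 units to order, and the pair itself can be ordered 2 ways.
That gives 2 × 5! = 2 × 120 = 240.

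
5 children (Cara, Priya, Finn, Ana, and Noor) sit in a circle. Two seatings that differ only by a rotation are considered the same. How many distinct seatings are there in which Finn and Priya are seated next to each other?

12

Treat {Finn, Priya} as one unit (2 internal orders) and seat the resulting 4 units around the table: (3)! circular arrangements.
So 2 × (3)! = 2 × 6 = 12.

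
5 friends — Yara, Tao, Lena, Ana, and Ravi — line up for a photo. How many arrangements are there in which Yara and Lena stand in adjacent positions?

Glue Yara and Lena into one block (2 internal orders), leaving 4 units to arrange in a row.
That gives 2 × 4! = 2 × 24 = 48.

48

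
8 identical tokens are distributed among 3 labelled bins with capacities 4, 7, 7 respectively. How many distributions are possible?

Ignoring the caps, the number of non-negative solutions to x_1+…+x_3 = 8 is C(10,2) = 45.
Subtract solutions that violate a single cap (substitute x_i' = x_i − (cap_i+1)): x_1 ≥ 5 gives C(5,2) = 10; x_2 ≥ 8 gives C(2,2) = 1; x_3 ≥ 8 gives C(2,2) = 1. Together 12.
No two caps can be exceeded simultaneously, so the pair terms are all 0.
By inclusion–exclusion the count is 45 − 12 + 0 = 33.

33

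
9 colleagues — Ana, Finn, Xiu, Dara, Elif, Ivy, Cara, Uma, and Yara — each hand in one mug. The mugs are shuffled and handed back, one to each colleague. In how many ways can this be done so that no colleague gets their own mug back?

This is the derangement count D_9: permutations of 9 items with no fixed point.
By inclusion–exclusion this is Σ_{j=0}^{9} (−1)^j C(9,j)·(9−j)!.
Computing: 362880 − 362880 + 181440 − 60480 + 15120 − 3024 + 504 − 72 + 9 − 1 = 133496.

133496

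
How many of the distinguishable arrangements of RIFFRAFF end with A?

With the last slot taken by A, it remains to arrange the other 7 letters (RIFFRFF).
Those 7 letters have F appearing 4 times and R appearing twice, giving (7)!/(4!·2!) = 105.

105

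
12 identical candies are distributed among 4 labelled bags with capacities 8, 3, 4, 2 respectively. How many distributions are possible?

Without the upper bounds there are C(15,3) = 455 ways to split 12 among 4 bags.
Subtract solutions that violate a single cap (substitute x_i' = x_i − (cap_i+1)): x_1 ≥ 9 gives C(6,3) = 20; x_2 ≥ 4 gives C(11,3) = 165; x_3 ≥ 5 gives C(10,3) = 120; x_4 ≥ 3 gives C(12,3) = 220. Together 525.
Add back pairs where two caps are both exceeded: 0 + 0 + 1 + 20 + 56 + 35 = 112.
Subtract triples: 0 + 0 + 0 + 1 = 1.
By inclusion–exclusion the count is 455 − 525 + 112 − 1 = 41.

41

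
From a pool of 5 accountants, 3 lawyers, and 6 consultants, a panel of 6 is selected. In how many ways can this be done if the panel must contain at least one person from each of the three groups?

2430

Unrestricted: C(14,6) = 3003 ways to pick any 6 of the 14.
Selections missing a whole group: no accountants → C(9,6) = 84; no lawyers → C(11,6) = 462; no consultants → C(8,6) = 28.
Add back selections omitting two groups (i.e. drawn from a single group): C(5,6) + C(3,6) + C(6,6) = 1.
By inclusion–exclusion: 3003 − 574 + 1 = 2430.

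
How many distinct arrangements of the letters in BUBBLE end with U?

20

Fix U in the last position and arrange the remaining 5 letters.
Those 5 letters have B appearing 3 times, giving (5)!/(3!) = 20.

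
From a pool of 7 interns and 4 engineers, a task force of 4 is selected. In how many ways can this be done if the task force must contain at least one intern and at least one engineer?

With no constraint there are C(11,4) = 330 possible selections.
Selections missing a whole group: no interns → C(4,4) = 1; no engineers → C(7,4) = 35.
Both groups omitted at once is impossible, so 330 − 36 = 294.

294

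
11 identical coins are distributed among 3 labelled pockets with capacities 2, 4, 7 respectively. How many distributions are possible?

Ignoring the caps, the number of non-negative solutions to x_1+…+x_3 = 11 is C(13,2) = 78.
Subtract solutions that violate a single cap (substitute x_i' = x_i − (cap_i+1)): x_1 ≥ 3 gives C(10,2) = 45; x_2 ≥ 5 gives C(8,2) = 28; x_3 ≥ 8 gives C(5,2) = 10. Together 83.
Add back pairs where two caps are both exceeded: 10 + 1 + 0 = 11.
By inclusion–exclusion the count is 78 − 83 + 11 = 6.

6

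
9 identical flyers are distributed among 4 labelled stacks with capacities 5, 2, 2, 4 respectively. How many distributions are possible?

Without the upper bounds there are C(12,3) = 220 ways to split 9 among 4 stacks.
Subtract solutions that violate a single cap (substitute x_i' = x_i − (cap_i+1)): x_1 ≥ 6 gives C(6,3) = 20; x_2 ≥ 3 gives C(9,3) = 84; x_3 ≥ 3 gives C(9,3) = 84; x_4 ≥ 5 gives C(7,3) = 35. Together 223.
Add back pairs where two caps are both exceeded: 1 + 1 + 0 + 20 + 4 + 4 = 30.
By inclusion–exclusion the count is 220 − 223 + 30 = 27.

27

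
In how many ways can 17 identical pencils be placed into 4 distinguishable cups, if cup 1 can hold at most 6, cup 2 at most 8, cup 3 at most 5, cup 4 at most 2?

Without the upper bounds there are C(20,3) = 1140 ways to split 17 among 4 cups.
Subtract solutions that violate a single cap (substitute x_i' = x_i − (cap_i+1)): x_1 ≥ 7 gives C(13,3) = 286; x_2 ≥ 9 gives C(11,3) = 165; x_3 ≥ 6 gives C(14,3) = 364; x_4 ≥ 3 gives C(17,3) = 680. Together 1495.
Add back pairs where two caps are both exceeded: 4 + 35 + 120 + 10 + 56 + 165 = 390.
Subtract triples: 0 + 0 + 4 + 0 = 4.
By inclusion–exclusion the count is 1140 − 1495 + 390 − 4 = 31.

31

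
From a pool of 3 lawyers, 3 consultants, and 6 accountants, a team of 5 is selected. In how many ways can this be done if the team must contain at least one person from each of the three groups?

With no constraint there are C(12,5) = 792 possible selections.
Selections missing a whole group: no lawyers → C(9,5) = 126; no consultants → C(9,5) = 126; no accountants → C(6,5) = 6.
Add back selections omitting two groups (i.e. drawn from a single group): C(3,5) + C(3,5) + C(6,5) = 6.
By inclusion–exclusion: 792 − 258 + 6 = 540.

540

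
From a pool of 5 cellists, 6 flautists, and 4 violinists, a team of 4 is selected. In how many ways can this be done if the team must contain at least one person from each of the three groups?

With no constraint there are C(15,4) = 1365 possible selections.
Selections missing a whole group: no cellists → C(10,4) = 210; no flautists → C(9,4) = 126; no violinists → C(11,4) = 330.
Add back selections omitting two groups (i.e. drawn from a single group): C(5,4) + C(6,4) + C(4,4) = 21.
By inclusion–exclusion: 1365 − 666 + 21 = 720.

720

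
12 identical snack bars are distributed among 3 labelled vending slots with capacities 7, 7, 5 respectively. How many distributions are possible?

33

By stars and bars, unrestricted non-negative solutions to x_1+…+x_3 = 12 number C(12+2,2) = 91.
Subtract solutions that violate a single cap (substitute x_i' = x_i − (cap_i+1)): x_1 ≥ 8 gives C(6,2) = 15; x_2 ≥ 8 gives C(6,2) = 15; x_3 ≥ 6 gives C(8,2) = 28. Together 58.
No two caps can be exceeded simultaneously, so the pair terms are all 0.
By inclusion–exclusion the count is 91 − 58 + 0 = 33.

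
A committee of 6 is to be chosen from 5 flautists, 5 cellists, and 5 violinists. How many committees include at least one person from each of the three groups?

4375

Unrestricted: C(15,6) = 5005 ways to pick any 6 of the 15.
Selections missing a whole group: no flautists → C(10,6) = 210; no cellists → C(10,6) = 210; no violinists → C(10,6) = 210.
Add back selections omitting two groups (i.e. drawn from a single group): C(5,6) + C(5,6) + C(5,6) = 0.
By inclusion–exclusion: 5005 − 630 + 0 = 4375.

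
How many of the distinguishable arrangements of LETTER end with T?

60

With the last slot taken by T, it remains to arrange the other 5 letters (LETER).
Those 5 letters have E appearing twice, giving (5)!/(2!) = 60.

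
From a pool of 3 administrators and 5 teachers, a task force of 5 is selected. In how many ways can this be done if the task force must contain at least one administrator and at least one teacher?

With no constraint there are C(8,5) = 56 possible selections.
Selections missing a whole group: no administrators → C(5,5) = 1; no teachers → C(3,5) = 0.
Both groups omitted at once is impossible, so 56 − 1 = 55.

55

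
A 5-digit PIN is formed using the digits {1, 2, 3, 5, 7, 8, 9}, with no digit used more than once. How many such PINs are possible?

2520

Choose and order 5 of the 7 symbols: the first digit has 7 options, the next 6, and so on down to 3.
That product is 7 × 6 × 5 × 4 × 3 = 2520.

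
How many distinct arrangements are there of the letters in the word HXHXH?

HXHXH has 5 letters with H appearing 3 times and X appearing twice.
Dividing 5! = 120 by 3!·2! = 12 for the repeated letters gives 10.

10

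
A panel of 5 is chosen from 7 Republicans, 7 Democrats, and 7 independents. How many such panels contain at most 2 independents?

Split by how many independents are chosen (0 through 2).
Sum: C(7,0)·C(14,5) + C(7,1)·C(14,4) + C(7,2)·C(14,3) = 2002 + 7007 + 7644 = 16653.

16653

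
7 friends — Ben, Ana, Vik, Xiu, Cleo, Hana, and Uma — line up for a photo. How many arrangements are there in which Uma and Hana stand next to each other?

Place the 5 others and the Uma-Hana pair as 6 objects in a line; the pair has 2 internal arrangements.
That gives 2 × 6! = 2 × 720 = 1440.

1440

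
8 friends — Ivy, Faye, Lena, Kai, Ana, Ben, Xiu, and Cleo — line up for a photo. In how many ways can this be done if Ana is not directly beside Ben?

Of the 8! = 40320 arrangements, those with Ana and Ben adjacent number 2 × 7! = 10080 (treat the pair as a block with 2 internal orders).
So 40320 − 10080 = 30240 arrangements keep them apart.

30240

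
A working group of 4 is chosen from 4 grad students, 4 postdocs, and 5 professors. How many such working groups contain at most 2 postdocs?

Split by how many postdocs are chosen (0 through 2).
Sum: C(4,0)·C(9,4) + C(4,1)·C(9,3) + C(4,2)·C(9,2) = 126 + 336 + 216 = 678.

678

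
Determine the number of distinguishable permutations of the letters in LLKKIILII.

1260

LLKKIILII has 9 letters with I appearing 4 times, K appearing twice, and L appearing 3 times.
So there are 9! / (4!·3!·2!) = 1260 distinguishable arrangements.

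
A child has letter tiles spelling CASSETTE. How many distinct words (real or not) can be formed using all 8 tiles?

5040

CASSETTE has 8 letters with E appearing twice, S appearing twice, and T appearing twice.
So there are 8! / (2!·2!·2!) = 5040 distinguishable arrangements.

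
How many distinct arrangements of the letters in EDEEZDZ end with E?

Fix E in the last position and arrange the remaining 6 letters.
Those 6 letters have D appearing twice, E appearing twice, and Z appearing twice, giving (6)!/(2!·2!·2!) = 90.

90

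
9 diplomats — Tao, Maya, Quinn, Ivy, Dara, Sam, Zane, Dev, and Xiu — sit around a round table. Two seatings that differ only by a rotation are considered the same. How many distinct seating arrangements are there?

40320

Around a circle, 9 distinct people have 9!/9 = (8)! = 40320 rotationally distinct seatings.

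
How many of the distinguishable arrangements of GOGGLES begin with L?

120

With the first slot taken by L, it remains to arrange the other 6 letters (GOGGES).
Those 6 letters have G appearing 3 times, giving (6)!/(3!) = 120.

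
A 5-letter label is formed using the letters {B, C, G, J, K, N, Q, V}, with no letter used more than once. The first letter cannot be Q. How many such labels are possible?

The first letter has 8−1 = 7 choices (anything except Q).
The remaining 4 letters are filled from the other 7 symbols without repetition: 7 × 6 × 5 × 4 = 840.
Total: 7 × 840 = 5880.

5880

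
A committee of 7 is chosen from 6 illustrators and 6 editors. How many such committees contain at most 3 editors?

396

Split by how many editors are chosen (0 through 3).
Sum: C(6,0)·C(6,7) + C(6,1)·C(6,6) + C(6,2)·C(6,5) + C(6,3)·C(6,4) = 0 + 6 + 90 + 300 = 396.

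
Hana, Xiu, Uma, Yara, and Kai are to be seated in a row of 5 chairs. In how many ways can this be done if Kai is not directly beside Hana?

72

There are 5! = 120 arrangements in all. If Kai and Hana are adjacent, merging them into one block gives 2·(4)! = 48 arrangements.
So 120 − 48 = 72 arrangements keep them apart.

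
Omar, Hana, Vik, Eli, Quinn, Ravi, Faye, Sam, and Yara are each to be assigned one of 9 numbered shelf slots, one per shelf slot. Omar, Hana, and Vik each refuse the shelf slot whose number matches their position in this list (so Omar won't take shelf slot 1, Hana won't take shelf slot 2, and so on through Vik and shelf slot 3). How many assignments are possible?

256320

Let Aᵢ (for i ∈ {1, 2, 3}) be the placements that put person i in their forbidden shelf slot. Any j of these fix j positions, leaving (9−j)! ways to fill the rest, and there are C(3,j) ways to pick which j.
By inclusion–exclusion, the number of valid placements is Σ_{j=0}^{3} (−1)^j C(3,j)·(9−j)!.
Computing: 362880 − 120960 + 15120 − 720 = 256320.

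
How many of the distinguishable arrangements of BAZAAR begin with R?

20

Fix R in the first position and arrange the remaining 5 letters.
Those 5 letters have A appearing 3 times, giving (5)!/(3!) = 20.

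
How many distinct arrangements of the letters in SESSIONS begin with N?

Fix N in the first position and arrange the remaining 7 letters.
Those 7 letters have S appearing 4 times, giving (7)!/(4!) = 210.

210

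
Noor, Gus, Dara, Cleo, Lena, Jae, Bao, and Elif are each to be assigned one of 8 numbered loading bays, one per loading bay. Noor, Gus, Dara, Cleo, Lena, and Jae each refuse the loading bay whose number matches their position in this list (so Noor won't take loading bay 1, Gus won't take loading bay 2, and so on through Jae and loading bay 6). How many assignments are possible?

18806

Let Aᵢ (for 1 ≤ i ≤ 6) be the placements that put person i in their forbidden loading bay. Any j of these fix j positions, leaving (8−j)! ways to fill the rest, and there are C(6,j) ways to pick which j.
By inclusion–exclusion, the number of valid placements is Σ_{j=0}^{6} (−1)^j C(6,j)·(8−j)!.
Computing: 40320 − 30240 + 10800 − 2400 + 360 − 36 + 2 = 18806.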